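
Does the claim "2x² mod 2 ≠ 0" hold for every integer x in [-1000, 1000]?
The claim fails at x = 0:
x = 0: LHS = (2·0²) mod 2 = 0 mod 2 = 0; 0 ≠ 0 — FAILS

Because a single integer refutes it, the statement is false.

Answer: False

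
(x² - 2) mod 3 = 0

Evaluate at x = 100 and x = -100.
x = 100: LHS = (100² - 2) mod 3 = 9998 mod 3 = 2; 2 = 0 — FAILS
x = -100: LHS = ((-100)² - 2) mod 3 = 9998 mod 3 = 2; 2 = 0 — FAILS

Answer: No, fails for both x = 100 and x = -100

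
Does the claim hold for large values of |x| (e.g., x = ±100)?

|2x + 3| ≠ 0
x = 100: LHS = |2·100 + 3| = |203| = 203; 203 ≠ 0 — holds
x = -100: LHS = |2·(-100) + 3| = |-197| = 197; 197 ≠ 0 — holds

Answer: Yes, holds for both x = 100 and x = -100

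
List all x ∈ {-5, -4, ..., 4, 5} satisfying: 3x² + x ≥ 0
Over all integers in [-5, 5], LHS − RHS is smallest at x = 0, where it equals 0:
x = 0: LHS = 3·0² + 0 = 0; 0 ≥ 0 — holds
At the ends of the range:
x = -5: LHS = 3·(-5)² + (-5) = 70; 70 ≥ 0 — holds
x = 5: LHS = 3·5² + 5 = 80; 80 ≥ 0 — holds
Hence LHS − RHS is never negative, i.e. LHS ≥ RHS throughout, so the relation holds for every integer in [-5, 5].

Answer: All integers in [-5, 5]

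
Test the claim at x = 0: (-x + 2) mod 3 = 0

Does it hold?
x = 0: LHS = (-0 + 2) mod 3 = 2 mod 3 = 2; 2 = 0 — FAILS

The relation fails at x = 0, so x = 0 is a counterexample.

Answer: No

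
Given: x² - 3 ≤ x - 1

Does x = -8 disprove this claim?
Substitute x = -8 into the relation:
x = -8: LHS = (-8)² - 3 = 61, RHS = (-8) - 1 = -9; 61 ≤ -9 — FAILS

Since the claim fails at x = -8, this value is a counterexample.

Answer: Yes, x = -8 is a counterexample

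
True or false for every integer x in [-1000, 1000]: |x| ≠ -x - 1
Over all integers in [-1000, 1000], LHS − RHS is always positive; it is smallest at x = 0, where it equals 1:
x = 0: LHS = |0| = 0, RHS = -0 - 1 = -1; 0 ≠ -1 — holds
At the ends of the range:
x = -1000: LHS = |-1000| = 1000, RHS = -(-1000) - 1 = 999; 1000 ≠ 999 — holds
x = 1000: LHS = |1000| = 1000, RHS = -1000 - 1 = -1001; 1000 ≠ -1001 — holds
Hence LHS − RHS is never 0, i.e. the two sides are never equal, so the relation holds for every integer in [-1000, 1000].

No counterexample exists.

Answer: True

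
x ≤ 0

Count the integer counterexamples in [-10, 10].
Counterexamples in [-10, 10]: {1, 2, 3, 4, 5, 6, 7, 8, 9, 10}.

Counting them gives 10 values.

Answer: 10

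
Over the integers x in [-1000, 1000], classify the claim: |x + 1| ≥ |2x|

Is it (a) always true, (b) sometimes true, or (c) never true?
Holds at x = 0: LHS = |0 + 1| = |1| = 1, RHS = |2·0| = |0| = 0; 1 ≥ 0 — holds
Fails at x = -1: LHS = |(-1) + 1| = |0| = 0, RHS = |2·(-1)| = |-2| = 2; 0 ≥ 2 — FAILS
It is satisfied by some integers in the range but not all.

Answer: Sometimes true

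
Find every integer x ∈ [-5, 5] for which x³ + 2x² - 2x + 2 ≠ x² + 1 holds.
Track d = LHS − RHS over the integers in [-5, 5]. Equality would need d = 0, but d changes sign only between consecutive integers, jumping over 0:
x = -3: LHS = (-3)³ + 2·(-3)² - 2·(-3) + 2 = -1, RHS = (-3)² + 1 = 10; -1 ≠ 10 — holds  (d = -11)
x = -2: LHS = (-2)³ + 2·(-2)² - 2·(-2) + 2 = 6, RHS = (-2)² + 1 = 5; 6 ≠ 5 — holds  (d = 1)
Away from these crossings d keeps a constant sign, and checking every integer in [-5, 5] confirms d ≠ 0 throughout. Hence the two sides are never equal, so the relation holds for every integer in [-5, 5].

Answer: All integers in [-5, 5]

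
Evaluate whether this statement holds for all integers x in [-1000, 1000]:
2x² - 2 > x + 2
The claim fails at x = 0:
x = 0: LHS = 2·0² - 2 = -2, RHS = 0 + 2 = 2; -2 > 2 — FAILS

Because a single integer refutes it, the statement is false.

Answer: False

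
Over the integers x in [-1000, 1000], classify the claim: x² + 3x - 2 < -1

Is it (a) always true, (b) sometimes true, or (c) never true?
Holds at x = 0: LHS = 0² + 3·0 - 2 = -2; -2 < -1 — holds
Fails at x = 1: LHS = 1² + 3·1 - 2 = 2; 2 < -1 — FAILS
It is satisfied by some integers in the range but not all.

Answer: Sometimes true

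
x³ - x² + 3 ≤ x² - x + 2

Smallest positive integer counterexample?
Testing positive integers:
x = 1: LHS = 1³ - 1² + 3 = 3, RHS = 1² - 1 + 2 = 2; 3 ≤ 2 — FAILS  ← smallest positive counterexample

Answer: x = 1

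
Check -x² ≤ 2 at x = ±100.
x = 100: LHS = -100² = -10000; -10000 ≤ 2 — holds
x = -100: LHS = -(-100)² = -10000; -10000 ≤ 2 — holds

Answer: Yes, holds for both x = 100 and x = -100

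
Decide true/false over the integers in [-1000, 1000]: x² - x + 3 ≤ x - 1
The claim fails at x = 0:
x = 0: LHS = 0² - 0 + 3 = 3, RHS = 0 - 1 = -1; 3 ≤ -1 — FAILS

Because a single integer refutes it, the statement is false.

Answer: False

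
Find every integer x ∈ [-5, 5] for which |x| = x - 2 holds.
Over all integers in [-5, 5], LHS − RHS is always positive; it is smallest at x = 0, where it equals 2:
x = 0: LHS = |0| = 0, RHS = 0 - 2 = -2; 0 = -2 — FAILS
At the ends of the range:
x = -5: LHS = |-5| = 5, RHS = (-5) - 2 = -7; 5 = -7 — FAILS
x = 5: LHS = |5| = 5, RHS = 5 - 2 = 3; 5 = 3 — FAILS
Hence LHS − RHS is never 0, i.e. the two sides are never equal, so the claimed relation (=) fails for every integer in [-5, 5].

Answer: None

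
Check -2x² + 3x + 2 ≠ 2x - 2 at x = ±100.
x = 100: LHS = -2·100² + 3·100 + 2 = -19698, RHS = 2·100 - 2 = 198; -19698 ≠ 198 — holds
x = -100: LHS = -2·(-100)² + 3·(-100) + 2 = -20298, RHS = 2·(-100) - 2 = -202; -20298 ≠ -202 — holds

Answer: Yes, holds for both x = 100 and x = -100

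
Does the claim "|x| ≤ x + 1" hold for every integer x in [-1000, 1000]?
The claim fails at x = -1:
x = -1: LHS = |-1| = 1, RHS = (-1) + 1 = 0; 1 ≤ 0 — FAILS

Because a single integer refutes it, the statement is false.

Answer: False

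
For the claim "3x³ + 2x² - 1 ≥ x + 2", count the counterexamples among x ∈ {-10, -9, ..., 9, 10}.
Counterexamples in [-10, 10]: {-10, -9, -8, -7, -6, -5, -4, -3, -2, -1, 0}.

Counting them gives 11 values.

Answer: 11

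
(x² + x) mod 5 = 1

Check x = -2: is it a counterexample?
Substitute x = -2 into the relation:
x = -2: LHS = ((-2)² + (-2)) mod 5 = 2 mod 5 = 2; 2 = 1 — FAILS

Since the claim fails at x = -2, this value is a counterexample.

Answer: Yes, x = -2 is a counterexample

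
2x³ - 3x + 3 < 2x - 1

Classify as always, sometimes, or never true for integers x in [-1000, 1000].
Holds at x = -2: LHS = 2·(-2)³ - 3·(-2) + 3 = -7, RHS = 2·(-2) - 1 = -5; -7 < -5 — holds
Fails at x = 0: LHS = 2·0³ - 3·0 + 3 = 3, RHS = 2·0 - 1 = -1; 3 < -1 — FAILS
It is satisfied by some integers in the range but not all.

Answer: Sometimes true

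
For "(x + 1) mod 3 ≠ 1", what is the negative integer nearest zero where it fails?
Testing negative integers from -1 downward:
x = -1: LHS = ((-1) + 1) mod 3 = 0 mod 3 = 0; 0 ≠ 1 — holds
x = -2: LHS = ((-2) + 1) mod 3 = (-1) mod 3 = 2; 2 ≠ 1 — holds
x = -3: LHS = ((-3) + 1) mod 3 = (-2) mod 3 = 1; 1 ≠ 1 — FAILS  ← closest negative counterexample to 0

Answer: x = -3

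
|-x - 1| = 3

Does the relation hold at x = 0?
x = 0: LHS = |-0 - 1| = |-1| = 1; 1 = 3 — FAILS

The relation fails at x = 0, so x = 0 is a counterexample.

Answer: No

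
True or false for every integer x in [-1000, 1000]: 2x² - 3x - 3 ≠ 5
Track d = LHS − RHS over the integers in [-1000, 1000]. Equality would need d = 0, but d changes sign only between consecutive integers, jumping over 0:
x = -2: LHS = 2·(-2)² - 3·(-2) - 3 = 11; 11 ≠ 5 — holds  (d = 6)
x = -1: LHS = 2·(-1)² - 3·(-1) - 3 = 2; 2 ≠ 5 — holds  (d = -3)
x = 2: LHS = 2·2² - 3·2 - 3 = -1; -1 ≠ 5 — holds  (d = -6)
x = 3: LHS = 2·3² - 3·3 - 3 = 6; 6 ≠ 5 — holds  (d = 1)
Away from these crossings d keeps a constant sign, and checking every integer in [-1000, 1000] confirms d ≠ 0 throughout. Hence the two sides are never equal, so the relation holds for every integer in [-1000, 1000].

No counterexample exists.

Answer: True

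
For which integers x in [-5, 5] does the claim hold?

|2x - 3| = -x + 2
Holds for: {1}
Fails for: {-5, -4, -3, -2, -1, 0, 2, 3, 4, 5}

Answer: {1}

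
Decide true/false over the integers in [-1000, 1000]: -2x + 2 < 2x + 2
The claim fails at x = 0:
x = 0: LHS = -2·0 + 2 = 2, RHS = 2·0 + 2 = 2; 2 < 2 — FAILS

Because a single integer refutes it, the statement is false.

Answer: False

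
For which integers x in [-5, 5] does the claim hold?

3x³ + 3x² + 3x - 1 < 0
Holds for: {-5, -4, -3, -2, -1, 0}
Fails for: {1, 2, 3, 4, 5}

Answer: {-5, -4, -3, -2, -1, 0}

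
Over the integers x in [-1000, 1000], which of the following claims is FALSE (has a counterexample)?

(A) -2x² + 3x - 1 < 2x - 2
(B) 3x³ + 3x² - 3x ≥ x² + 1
(A) x = 0: LHS = -2·0² + 3·0 - 1 = -1, RHS = 2·0 - 2 = -2; -1 < -2 — FAILS
(B) x = 0: LHS = 3·0³ + 3·0² - 3·0 = 0, RHS = 0² + 1 = 1; 0 ≥ 1 — FAILS

Answer: Both A and B are false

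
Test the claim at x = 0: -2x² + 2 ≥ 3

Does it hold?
x = 0: LHS = -2·0² + 2 = 2; 2 ≥ 3 — FAILS

The relation fails at x = 0, so x = 0 is a counterexample.

Answer: No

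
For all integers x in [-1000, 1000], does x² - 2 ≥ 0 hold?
The claim fails at x = 0:
x = 0: LHS = 0² - 2 = -2; -2 ≥ 0 — FAILS

Because a single integer refutes it, the statement is false.

Answer: False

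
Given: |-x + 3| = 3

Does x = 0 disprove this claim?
Substitute x = 0 into the relation:
x = 0: LHS = |-0 + 3| = |3| = 3; 3 = 3 — holds

The claim holds here, so x = 0 is not a counterexample. (A counterexample exists elsewhere, e.g. x = 1.)

Answer: No, x = 0 is not a counterexample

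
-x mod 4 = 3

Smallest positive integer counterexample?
Testing positive integers:
x = 1: LHS = (-1) mod 4 = 3; 3 = 3 — holds
x = 2: LHS = (-2) mod 4 = 2; 2 = 3 — FAILS  ← smallest positive counterexample

Answer: x = 2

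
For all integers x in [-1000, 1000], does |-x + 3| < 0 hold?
The claim fails at x = 0:
x = 0: LHS = |-0 + 3| = |3| = 3; 3 < 0 — FAILS

Because a single integer refutes it, the statement is false.

Answer: False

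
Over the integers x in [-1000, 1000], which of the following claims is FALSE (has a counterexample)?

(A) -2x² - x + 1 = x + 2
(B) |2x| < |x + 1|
(A) x = 0: LHS = -2·0² - 0 + 1 = 1, RHS = 0 + 2 = 2; 1 = 2 — FAILS
(B) x = 1: LHS = |2·1| = |2| = 2, RHS = |1 + 1| = |2| = 2; 2 < 2 — FAILS

Answer: Both A and B are false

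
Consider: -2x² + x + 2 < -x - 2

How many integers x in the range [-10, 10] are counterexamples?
Counterexamples in [-10, 10]: {-1, 0, 1, 2}.

Counting them gives 4 values.

Answer: 4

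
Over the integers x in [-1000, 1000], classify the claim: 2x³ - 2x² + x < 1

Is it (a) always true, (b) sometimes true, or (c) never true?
Holds at x = 0: LHS = 2·0³ - 2·0² + 0 = 0; 0 < 1 — holds
Fails at x = 1: LHS = 2·1³ - 2·1² + 1 = 1; 1 < 1 — FAILS
It is satisfied by some integers in the range but not all.

Answer: Sometimes true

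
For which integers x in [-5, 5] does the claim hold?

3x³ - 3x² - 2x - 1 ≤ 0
Holds for: {-5, -4, -3, -2, -1, 0, 1}
Fails for: {2, 3, 4, 5}

Answer: {-5, -4, -3, -2, -1, 0, 1}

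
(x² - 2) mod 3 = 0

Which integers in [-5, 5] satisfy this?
For a polynomial with integer coefficients, its value mod 3 depends only on x mod 3, so it suffices to check one representative of each residue class, x = 0, 1, 2:
x = 0: LHS = (0² - 2) mod 3 = (-2) mod 3 = 1; 1 = 0 — FAILS
x = 1: LHS = (1² - 2) mod 3 = (-1) mod 3 = 2; 2 = 0 — FAILS
x = 2: LHS = (2² - 2) mod 3 = 2 mod 3 = 2; 2 = 0 — FAILS
The relation fails in every residue class, so the claimed relation (=) fails for every integer in [-5, 5].

Answer: None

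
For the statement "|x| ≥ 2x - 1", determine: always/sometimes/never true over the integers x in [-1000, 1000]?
Holds at x = 0: LHS = |0| = 0, RHS = 2·0 - 1 = -1; 0 ≥ -1 — holds
Fails at x = 2: LHS = |2| = 2, RHS = 2·2 - 1 = 3; 2 ≥ 3 — FAILS
It is satisfied by some integers in the range but not all.

Answer: Sometimes true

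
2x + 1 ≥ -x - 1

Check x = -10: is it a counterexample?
Substitute x = -10 into the relation:
x = -10: LHS = 2·(-10) + 1 = -19, RHS = -(-10) - 1 = 9; -19 ≥ 9 — FAILS

Since the claim fails at x = -10, this value is a counterexample.

Answer: Yes, x = -10 is a counterexample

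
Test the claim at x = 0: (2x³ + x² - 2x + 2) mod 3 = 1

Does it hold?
x = 0: LHS = (2·0³ + 0² - 2·0 + 2) mod 3 = 2 mod 3 = 2; 2 = 1 — FAILS

The relation fails at x = 0, so x = 0 is a counterexample.

Answer: No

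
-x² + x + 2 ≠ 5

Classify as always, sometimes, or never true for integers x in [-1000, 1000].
Over all integers in [-1000, 1000], LHS − RHS is always negative; it is closest to 0 at x = 0, where it equals -3:
x = 0: LHS = -0² + 0 + 2 = 2; 2 ≠ 5 — holds
At the ends of the range:
x = -1000: LHS = -(-1000)² + (-1000) + 2 = -1000998; -1000998 ≠ 5 — holds
x = 1000: LHS = -1000² + 1000 + 2 = -998998; -998998 ≠ 5 — holds
Hence LHS − RHS is never 0, i.e. the two sides are never equal, so the relation holds for every integer in [-1000, 1000].

No counterexample exists.

Answer: Always true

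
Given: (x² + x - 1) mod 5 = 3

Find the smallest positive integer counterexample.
Testing positive integers:
x = 1: LHS = (1² + 1 - 1) mod 5 = 1 mod 5 = 1; 1 = 3 — FAILS  ← smallest positive counterexample

Answer: x = 1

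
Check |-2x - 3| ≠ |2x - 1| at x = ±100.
x = 100: LHS = |-2·100 - 3| = |-203| = 203, RHS = |2·100 - 1| = |199| = 199; 203 ≠ 199 — holds
x = -100: LHS = |-2·(-100) - 3| = |197| = 197, RHS = |2·(-100) - 1| = |-201| = 201; 197 ≠ 201 — holds

Answer: Yes, holds for both x = 100 and x = -100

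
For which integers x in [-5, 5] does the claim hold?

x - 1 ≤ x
Over all integers in [-5, 5], LHS − RHS is largest at x = 0, where it equals -1:
x = 0: LHS = 0 - 1 = -1; -1 ≤ 0 — holds
At the ends of the range:
x = -5: LHS = (-5) - 1 = -6; -6 ≤ -5 — holds
x = 5: LHS = 5 - 1 = 4; 4 ≤ 5 — holds
Hence LHS − RHS is never positive, i.e. LHS ≤ RHS throughout, so the relation holds for every integer in [-5, 5].

Answer: All integers in [-5, 5]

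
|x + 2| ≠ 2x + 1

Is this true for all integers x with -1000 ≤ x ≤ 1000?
The claim fails at x = 1:
x = 1: LHS = |1 + 2| = |3| = 3, RHS = 2·1 + 1 = 3; 3 ≠ 3 — FAILS

Because a single integer refutes it, the statement is false.

Answer: False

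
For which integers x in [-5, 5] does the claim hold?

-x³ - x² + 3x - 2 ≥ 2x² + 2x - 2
Holds for: {-5, -4, 0}
Fails for: {-3, -2, -1, 1, 2, 3, 4, 5}

Answer: {-5, -4, 0}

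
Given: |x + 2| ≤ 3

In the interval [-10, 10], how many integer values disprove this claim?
Counterexamples in [-10, 10]: {-10, -9, -8, -7, -6, 2, 3, 4, 5, 6, 7, 8, 9, 10}.

Counting them gives 14 values.

Answer: 14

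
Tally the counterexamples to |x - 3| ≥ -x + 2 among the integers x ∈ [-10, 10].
Over all integers in [-10, 10], LHS − RHS is smallest at x = 0, where it equals 1:
x = 0: LHS = |0 - 3| = |-3| = 3, RHS = -0 + 2 = 2; 3 ≥ 2 — holds
At the ends of the range:
x = -10: LHS = |(-10) - 3| = |-13| = 13, RHS = -(-10) + 2 = 12; 13 ≥ 12 — holds
x = 10: LHS = |10 - 3| = |7| = 7, RHS = -10 + 2 = -8; 7 ≥ -8 — holds
Hence LHS − RHS is never negative, i.e. LHS ≥ RHS throughout, so the relation holds for every integer in [-10, 10].

No counterexample appears in that range.

Answer: 0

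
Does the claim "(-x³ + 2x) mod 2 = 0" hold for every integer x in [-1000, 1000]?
The claim fails at x = 1:
x = 1: LHS = (-1³ + 2·1) mod 2 = 1 mod 2 = 1; 1 = 0 — FAILS

Because a single integer refutes it, the statement is false.

Answer: False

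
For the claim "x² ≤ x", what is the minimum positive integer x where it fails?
Testing positive integers:
x = 1: LHS = 1² = 1; 1 ≤ 1 — holds
x = 2: LHS = 2² = 4; 4 ≤ 2 — FAILS  ← smallest positive counterexample

Answer: x = 2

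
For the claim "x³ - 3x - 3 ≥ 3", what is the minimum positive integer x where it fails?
Testing positive integers:
x = 1: LHS = 1³ - 3·1 - 3 = -5; -5 ≥ 3 — FAILS  ← smallest positive counterexample

Answer: x = 1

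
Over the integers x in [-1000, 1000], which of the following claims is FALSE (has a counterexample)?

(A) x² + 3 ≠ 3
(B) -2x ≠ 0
(A) x = 0: LHS = 0² + 3 = 3; 3 ≠ 3 — FAILS
(B) x = 0: LHS = -2·0 = 0; 0 ≠ 0 — FAILS

Answer: Both A and B are false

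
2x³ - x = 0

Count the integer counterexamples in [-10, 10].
Counterexamples in [-10, 10]: {-10, -9, -8, -7, -6, -5, -4, -3, -2, -1, 1, 2, 3, 4, 5, 6, 7, 8, 9, 10}.

Counting them gives 20 values.

Answer: 20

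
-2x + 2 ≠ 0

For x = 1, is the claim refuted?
Substitute x = 1 into the relation:
x = 1: LHS = -2·1 + 2 = 0; 0 ≠ 0 — FAILS

Since the claim fails at x = 1, this value is a counterexample.

Answer: Yes, x = 1 is a counterexample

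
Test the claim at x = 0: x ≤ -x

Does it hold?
x = 0: RHS = -0 = 0; 0 ≤ 0 — holds

The relation is satisfied at x = 0.

Answer: Yes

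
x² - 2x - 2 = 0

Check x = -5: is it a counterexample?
Substitute x = -5 into the relation:
x = -5: LHS = (-5)² - 2·(-5) - 2 = 33; 33 = 0 — FAILS

Since the claim fails at x = -5, this value is a counterexample.

Answer: Yes, x = -5 is a counterexample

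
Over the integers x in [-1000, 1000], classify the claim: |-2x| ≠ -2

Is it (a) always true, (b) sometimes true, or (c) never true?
An absolute value is never negative, so the left side is ≥ 0 for every x, while the right side is -2. Tightest case in [-1000, 1000] is x = 0:
x = 0: LHS = |-2·0| = |0| = 0; 0 ≠ -2 — holds
Hence LHS − RHS is never 0, i.e. the two sides are never equal, so the relation holds for every integer in [-1000, 1000].

No counterexample exists.

Answer: Always true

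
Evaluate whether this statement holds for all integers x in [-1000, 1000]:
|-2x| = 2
The claim fails at x = 0:
x = 0: LHS = |-2·0| = |0| = 0; 0 = 2 — FAILS

Because a single integer refutes it, the statement is false.

Answer: False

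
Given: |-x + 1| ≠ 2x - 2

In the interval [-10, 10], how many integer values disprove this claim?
Counterexamples in [-10, 10]: {1}.

Counting them gives 1 values.

Answer: 1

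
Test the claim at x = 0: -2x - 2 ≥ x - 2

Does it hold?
x = 0: LHS = -2·0 - 2 = -2, RHS = 0 - 2 = -2; -2 ≥ -2 — holds

The relation is satisfied at x = 0.

Answer: Yes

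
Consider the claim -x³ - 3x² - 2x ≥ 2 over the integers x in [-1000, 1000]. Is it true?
The claim fails at x = 0:
x = 0: LHS = -0³ - 3·0² - 2·0 = 0; 0 ≥ 2 — FAILS

Because a single integer refutes it, the statement is false.

Answer: False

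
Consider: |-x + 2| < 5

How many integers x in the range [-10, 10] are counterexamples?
Counterexamples in [-10, 10]: {-10, -9, -8, -7, -6, -5, -4, -3, 7, 8, 9, 10}.

Counting them gives 12 values.

Answer: 12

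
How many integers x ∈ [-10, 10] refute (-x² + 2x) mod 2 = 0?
Counterexamples in [-10, 10]: {-9, -7, -5, -3, -1, 1, 3, 5, 7, 9}.

Counting them gives 10 values.

Answer: 10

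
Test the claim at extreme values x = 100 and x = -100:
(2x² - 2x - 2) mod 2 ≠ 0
x = 100: LHS = (2·100² - 2·100 - 2) mod 2 = 19798 mod 2 = 0; 0 ≠ 0 — FAILS
x = -100: LHS = (2·(-100)² - 2·(-100) - 2) mod 2 = 20198 mod 2 = 0; 0 ≠ 0 — FAILS

Answer: No, fails for both x = 100 and x = -100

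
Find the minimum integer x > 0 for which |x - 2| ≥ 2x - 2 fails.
Testing positive integers:
x = 1: LHS = |1 - 2| = |-1| = 1, RHS = 2·1 - 2 = 0; 1 ≥ 0 — holds
x = 2: LHS = |2 - 2| = |0| = 0, RHS = 2·2 - 2 = 2; 0 ≥ 2 — FAILS  ← smallest positive counterexample

Answer: x = 2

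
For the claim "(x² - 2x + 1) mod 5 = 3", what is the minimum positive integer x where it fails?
Testing positive integers:
x = 1: LHS = (1² - 2·1 + 1) mod 5 = 0 mod 5 = 0; 0 = 3 — FAILS  ← smallest positive counterexample

Answer: x = 1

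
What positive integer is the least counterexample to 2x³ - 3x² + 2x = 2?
Testing positive integers:
x = 1: LHS = 2·1³ - 3·1² + 2·1 = 1; 1 = 2 — FAILS  ← smallest positive counterexample

Answer: x = 1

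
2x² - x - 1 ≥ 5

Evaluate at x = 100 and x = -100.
x = 100: LHS = 2·100² - 100 - 1 = 19899; 19899 ≥ 5 — holds
x = -100: LHS = 2·(-100)² - (-100) - 1 = 20099; 20099 ≥ 5 — holds

Answer: Yes, holds for both x = 100 and x = -100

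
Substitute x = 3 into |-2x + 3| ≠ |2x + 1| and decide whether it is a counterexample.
Substitute x = 3 into the relation:
x = 3: LHS = |-2·3 + 3| = |-3| = 3, RHS = |2·3 + 1| = |7| = 7; 3 ≠ 7 — holds

The relation holds at x = 3, so it is not a counterexample.

Answer: No, x = 3 is not a counterexample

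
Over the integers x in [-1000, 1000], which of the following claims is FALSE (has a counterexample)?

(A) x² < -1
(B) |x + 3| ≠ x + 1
(A) x = 0: LHS = 0² = 0; 0 < -1 — FAILS

(B) Over all integers in [-1000, 1000], LHS − RHS is always positive; it is smallest at x = 0, where it equals 2:
x = 0: LHS = |0 + 3| = |3| = 3, RHS = 0 + 1 = 1; 3 ≠ 1 — holds
At the ends of the range:
x = -1000: LHS = |(-1000) + 3| = |-997| = 997, RHS = (-1000) + 1 = -999; 997 ≠ -999 — holds
x = 1000: LHS = |1000 + 3| = |1003| = 1003, RHS = 1000 + 1 = 1001; 1003 ≠ 1001 — holds
Hence LHS − RHS is never 0, i.e. the two sides are never equal, so the relation holds for every integer in [-1000, 1000].

Only (A) has a counterexample.

Answer: A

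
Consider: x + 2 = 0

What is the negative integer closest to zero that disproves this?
Testing negative integers from -1 downward:
x = -1: LHS = (-1) + 2 = 1; 1 = 0 — FAILS  ← closest negative counterexample to 0

Answer: x = -1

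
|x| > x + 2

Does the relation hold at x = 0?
x = 0: LHS = |0| = 0, RHS = 0 + 2 = 2; 0 > 2 — FAILS

The relation fails at x = 0, so x = 0 is a counterexample.

Answer: No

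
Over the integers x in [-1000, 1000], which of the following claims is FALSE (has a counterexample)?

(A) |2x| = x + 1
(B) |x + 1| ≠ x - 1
(A) x = 0: LHS = |2·0| = |0| = 0, RHS = 0 + 1 = 1; 0 = 1 — FAILS

(B) Over all integers in [-1000, 1000], LHS − RHS is always positive; it is smallest at x = 0, where it equals 2:
x = 0: LHS = |0 + 1| = |1| = 1, RHS = 0 - 1 = -1; 1 ≠ -1 — holds
At the ends of the range:
x = -1000: LHS = |(-1000) + 1| = |-999| = 999, RHS = (-1000) - 1 = -1001; 999 ≠ -1001 — holds
x = 1000: LHS = |1000 + 1| = |1001| = 1001, RHS = 1000 - 1 = 999; 1001 ≠ 999 — holds
Hence LHS − RHS is never 0, i.e. the two sides are never equal, so the relation holds for every integer in [-1000, 1000].

Only (A) has a counterexample.

Answer: A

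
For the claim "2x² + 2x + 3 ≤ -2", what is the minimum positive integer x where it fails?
Testing positive integers:
x = 1: LHS = 2·1² + 2·1 + 3 = 7; 7 ≤ -2 — FAILS  ← smallest positive counterexample

Answer: x = 1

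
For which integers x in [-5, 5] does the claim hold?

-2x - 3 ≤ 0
Holds for: {-1, 0, 1, 2, 3, 4, 5}
Fails for: {-5, -4, -3, -2}

Answer: {-1, 0, 1, 2, 3, 4, 5}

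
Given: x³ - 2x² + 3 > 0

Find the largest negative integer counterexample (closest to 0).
Testing negative integers from -1 downward:
x = -1: LHS = (-1)³ - 2·(-1)² + 3 = 0; 0 > 0 — FAILS  ← closest negative counterexample to 0

Answer: x = -1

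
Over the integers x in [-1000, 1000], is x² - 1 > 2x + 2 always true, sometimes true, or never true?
Holds at x = -2: LHS = (-2)² - 1 = 3, RHS = 2·(-2) + 2 = -2; 3 > -2 — holds
Fails at x = 0: LHS = 0² - 1 = -1, RHS = 2·0 + 2 = 2; -1 > 2 — FAILS
It is satisfied by some integers in the range but not all.

Answer: Sometimes true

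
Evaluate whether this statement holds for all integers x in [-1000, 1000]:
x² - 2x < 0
The claim fails at x = 0:
x = 0: LHS = 0² - 2·0 = 0; 0 < 0 — FAILS

Because a single integer refutes it, the statement is false.

Answer: False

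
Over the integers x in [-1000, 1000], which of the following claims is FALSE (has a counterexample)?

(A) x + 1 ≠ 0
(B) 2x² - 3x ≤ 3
(A) x = -1: LHS = (-1) + 1 = 0; 0 ≠ 0 — FAILS
(B) x = -1: LHS = 2·(-1)² - 3·(-1) = 5; 5 ≤ 3 — FAILS

Answer: Both A and B are false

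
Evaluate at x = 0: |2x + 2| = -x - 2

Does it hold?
x = 0: LHS = |2·0 + 2| = |2| = 2, RHS = -0 - 2 = -2; 2 = -2 — FAILS

The relation fails at x = 0, so x = 0 is a counterexample.

Answer: No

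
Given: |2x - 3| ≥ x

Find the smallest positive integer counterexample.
Testing positive integers:
x = 1: LHS = |2·1 - 3| = |-1| = 1; 1 ≥ 1 — holds
x = 2: LHS = |2·2 - 3| = |1| = 1; 1 ≥ 2 — FAILS  ← smallest positive counterexample

Answer: x = 2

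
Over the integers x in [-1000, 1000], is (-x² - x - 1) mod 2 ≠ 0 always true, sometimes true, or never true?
For a polynomial with integer coefficients, its value mod 2 depends only on x mod 2, so it suffices to check one representative of each residue class, x = 0, 1:
x = 0: LHS = (-0² - 0 - 1) mod 2 = (-1) mod 2 = 1; 1 ≠ 0 — holds
x = 1: LHS = (-1² - 1 - 1) mod 2 = (-3) mod 2 = 1; 1 ≠ 0 — holds
The relation holds in every residue class, so the relation holds for every integer in [-1000, 1000].

No counterexample exists.

Answer: Always true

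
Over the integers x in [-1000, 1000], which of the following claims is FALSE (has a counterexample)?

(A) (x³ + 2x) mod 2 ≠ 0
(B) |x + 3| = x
(A) x = 0: LHS = (0³ + 2·0) mod 2 = 0 mod 2 = 0; 0 ≠ 0 — FAILS
(B) x = 0: LHS = |0 + 3| = |3| = 3; 3 = 0 — FAILS

Answer: Both A and B are false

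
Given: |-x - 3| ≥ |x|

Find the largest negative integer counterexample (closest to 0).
Testing negative integers from -1 downward:
x = -1: LHS = |-(-1) - 3| = |-2| = 2, RHS = |-1| = 1; 2 ≥ 1 — holds
x = -2: LHS = |-(-2) - 3| = |-1| = 1, RHS = |-2| = 2; 1 ≥ 2 — FAILS  ← closest negative counterexample to 0

Answer: x = -2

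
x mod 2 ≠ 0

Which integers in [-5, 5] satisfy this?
Holds for: {-5, -3, -1, 1, 3, 5}
Fails for: {-4, -2, 0, 2, 4}

Answer: {-5, -3, -1, 1, 3, 5}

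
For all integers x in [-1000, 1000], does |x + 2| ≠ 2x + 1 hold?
The claim fails at x = 1:
x = 1: LHS = |1 + 2| = |3| = 3, RHS = 2·1 + 1 = 3; 3 ≠ 3 — FAILS

Because a single integer refutes it, the statement is false.

Answer: False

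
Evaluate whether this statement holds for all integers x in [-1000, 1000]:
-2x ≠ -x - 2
The claim fails at x = 2:
x = 2: LHS = -2·2 = -4, RHS = -2 - 2 = -4; -4 ≠ -4 — FAILS

Because a single integer refutes it, the statement is false.

Answer: False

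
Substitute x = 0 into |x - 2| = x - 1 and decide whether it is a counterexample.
Substitute x = 0 into the relation:
x = 0: LHS = |0 - 2| = |-2| = 2, RHS = 0 - 1 = -1; 2 = -1 — FAILS

Since the claim fails at x = 0, this value is a counterexample.

Answer: Yes, x = 0 is a counterexample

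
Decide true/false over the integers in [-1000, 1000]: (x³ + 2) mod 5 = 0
The claim fails at x = 0:
x = 0: LHS = (0³ + 2) mod 5 = 2 mod 5 = 2; 2 = 0 — FAILS

Because a single integer refutes it, the statement is false.

Answer: False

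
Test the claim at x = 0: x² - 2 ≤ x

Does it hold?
x = 0: LHS = 0² - 2 = -2; -2 ≤ 0 — holds

The relation is satisfied at x = 0.

Answer: Yes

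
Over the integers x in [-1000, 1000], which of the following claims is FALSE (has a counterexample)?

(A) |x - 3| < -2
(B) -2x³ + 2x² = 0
(A) x = 0: LHS = |0 - 3| = |-3| = 3; 3 < -2 — FAILS
(B) x = -1: LHS = -2·(-1)³ + 2·(-1)² = 4; 4 = 0 — FAILS

Answer: Both A and B are false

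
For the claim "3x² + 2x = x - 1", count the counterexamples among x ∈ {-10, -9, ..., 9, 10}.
Counterexamples in [-10, 10]: {-10, -9, -8, -7, -6, -5, -4, -3, -2, -1, 0, 1, 2, 3, 4, 5, 6, 7, 8, 9, 10}.

Counting them gives 21 values.

Answer: 21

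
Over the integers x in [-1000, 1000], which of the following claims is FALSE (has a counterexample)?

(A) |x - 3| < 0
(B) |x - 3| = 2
(A) x = 0: LHS = |0 - 3| = |-3| = 3; 3 < 0 — FAILS
(B) x = 0: LHS = |0 - 3| = |-3| = 3; 3 = 2 — FAILS

Answer: Both A and B are false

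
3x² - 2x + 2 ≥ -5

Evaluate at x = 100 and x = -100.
x = 100: LHS = 3·100² - 2·100 + 2 = 29802; 29802 ≥ -5 — holds
x = -100: LHS = 3·(-100)² - 2·(-100) + 2 = 30202; 30202 ≥ -5 — holds

Answer: Yes, holds for both x = 100 and x = -100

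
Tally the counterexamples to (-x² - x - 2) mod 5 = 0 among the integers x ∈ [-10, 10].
Counterexamples in [-10, 10]: {-10, -9, -8, -7, -6, -5, -4, -3, -2, -1, 0, 1, 2, 3, 4, 5, 6, 7, 8, 9, 10}.

Counting them gives 21 values.

Answer: 21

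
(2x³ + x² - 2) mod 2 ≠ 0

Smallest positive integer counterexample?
Testing positive integers:
x = 1: LHS = (2·1³ + 1² - 2) mod 2 = 1 mod 2 = 1; 1 ≠ 0 — holds
x = 2: LHS = (2·2³ + 2² - 2) mod 2 = 18 mod 2 = 0; 0 ≠ 0 — FAILS  ← smallest positive counterexample

Answer: x = 2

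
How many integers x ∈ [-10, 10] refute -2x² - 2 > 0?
Counterexamples in [-10, 10]: {-10, -9, -8, -7, -6, -5, -4, -3, -2, -1, 0, 1, 2, 3, 4, 5, 6, 7, 8, 9, 10}.

Counting them gives 21 values.

Answer: 21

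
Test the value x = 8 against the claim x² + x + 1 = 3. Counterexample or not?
Substitute x = 8 into the relation:
x = 8: LHS = 8² + 8 + 1 = 73; 73 = 3 — FAILS

Since the claim fails at x = 8, this value is a counterexample.

Answer: Yes, x = 8 is a counterexample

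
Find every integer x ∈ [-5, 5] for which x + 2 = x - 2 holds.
Over all integers in [-5, 5], LHS − RHS is always positive; it is smallest at x = 0, where it equals 4:
x = 0: LHS = 0 + 2 = 2, RHS = 0 - 2 = -2; 2 = -2 — FAILS
At the ends of the range:
x = -5: LHS = (-5) + 2 = -3, RHS = (-5) - 2 = -7; -3 = -7 — FAILS
x = 5: LHS = 5 + 2 = 7, RHS = 5 - 2 = 3; 7 = 3 — FAILS
Hence LHS − RHS is never 0, i.e. the two sides are never equal, so the claimed relation (=) fails for every integer in [-5, 5].

Answer: None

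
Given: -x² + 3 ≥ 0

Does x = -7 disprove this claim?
Substitute x = -7 into the relation:
x = -7: LHS = -(-7)² + 3 = -46; -46 ≥ 0 — FAILS

Since the claim fails at x = -7, this value is a counterexample.

Answer: Yes, x = -7 is a counterexample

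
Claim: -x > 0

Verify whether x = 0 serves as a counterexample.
Substitute x = 0 into the relation:
x = 0: LHS = -0 = 0; 0 > 0 — FAILS

Since the claim fails at x = 0, this value is a counterexample.

Answer: Yes, x = 0 is a counterexample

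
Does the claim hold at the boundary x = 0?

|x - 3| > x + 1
x = 0: LHS = |0 - 3| = |-3| = 3, RHS = 0 + 1 = 1; 3 > 1 — holds

The relation is satisfied at x = 0.

Answer: Yes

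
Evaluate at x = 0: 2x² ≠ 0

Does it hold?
x = 0: LHS = 2·0² = 0; 0 ≠ 0 — FAILS

The relation fails at x = 0, so x = 0 is a counterexample.

Answer: No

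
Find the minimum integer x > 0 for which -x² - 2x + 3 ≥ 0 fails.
Testing positive integers:
x = 1: LHS = -1² - 2·1 + 3 = 0; 0 ≥ 0 — holds
x = 2: LHS = -2² - 2·2 + 3 = -5; -5 ≥ 0 — FAILS  ← smallest positive counterexample

Answer: x = 2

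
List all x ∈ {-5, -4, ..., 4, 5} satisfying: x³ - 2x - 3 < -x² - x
Holds for: {-5, -4, -3, -2, -1, 0, 1}
Fails for: {2, 3, 4, 5}

Answer: {-5, -4, -3, -2, -1, 0, 1}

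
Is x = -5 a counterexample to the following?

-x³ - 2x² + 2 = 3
Substitute x = -5 into the relation:
x = -5: LHS = -(-5)³ - 2·(-5)² + 2 = 77; 77 = 3 — FAILS

Since the claim fails at x = -5, this value is a counterexample.

Answer: Yes, x = -5 is a counterexample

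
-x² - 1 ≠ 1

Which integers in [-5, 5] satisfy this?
Over all integers in [-5, 5], LHS − RHS is always negative; it is closest to 0 at x = 0, where it equals -2:
x = 0: LHS = -0² - 1 = -1; -1 ≠ 1 — holds
At the ends of the range:
x = -5: LHS = -(-5)² - 1 = -26; -26 ≠ 1 — holds
x = 5: LHS = -5² - 1 = -26; -26 ≠ 1 — holds
Hence LHS − RHS is never 0, i.e. the two sides are never equal, so the relation holds for every integer in [-5, 5].

Answer: All integers in [-5, 5]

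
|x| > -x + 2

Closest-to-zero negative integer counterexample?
Testing negative integers from -1 downward:
x = -1: LHS = |-1| = 1, RHS = -(-1) + 2 = 3; 1 > 3 — FAILS  ← closest negative counterexample to 0

Answer: x = -1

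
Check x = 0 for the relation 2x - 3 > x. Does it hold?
x = 0: LHS = 2·0 - 3 = -3; -3 > 0 — FAILS

The relation fails at x = 0, so x = 0 is a counterexample.

Answer: No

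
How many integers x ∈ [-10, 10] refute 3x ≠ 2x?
Counterexamples in [-10, 10]: {0}.

Counting them gives 1 values.

Answer: 1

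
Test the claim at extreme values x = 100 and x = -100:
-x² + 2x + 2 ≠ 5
x = 100: LHS = -100² + 2·100 + 2 = -9798; -9798 ≠ 5 — holds
x = -100: LHS = -(-100)² + 2·(-100) + 2 = -10198; -10198 ≠ 5 — holds

Answer: Yes, holds for both x = 100 and x = -100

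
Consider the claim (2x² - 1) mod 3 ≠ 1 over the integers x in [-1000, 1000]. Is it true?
The claim fails at x = 1:
x = 1: LHS = (2·1² - 1) mod 3 = 1 mod 3 = 1; 1 ≠ 1 — FAILS

Because a single integer refutes it, the statement is false.

Answer: False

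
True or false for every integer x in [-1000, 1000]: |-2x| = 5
The claim fails at x = 0:
x = 0: LHS = |-2·0| = |0| = 0; 0 = 5 — FAILS

Because a single integer refutes it, the statement is false.

Answer: False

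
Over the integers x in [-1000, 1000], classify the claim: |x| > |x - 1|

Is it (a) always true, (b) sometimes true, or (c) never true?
Holds at x = 1: LHS = |1| = 1, RHS = |1 - 1| = |0| = 0; 1 > 0 — holds
Fails at x = 0: LHS = |0| = 0, RHS = |0 - 1| = |-1| = 1; 0 > 1 — FAILS
It is satisfied by some integers in the range but not all.

Answer: Sometimes true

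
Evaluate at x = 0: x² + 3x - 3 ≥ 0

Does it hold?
x = 0: LHS = 0² + 3·0 - 3 = -3; -3 ≥ 0 — FAILS

The relation fails at x = 0, so x = 0 is a counterexample.

Answer: No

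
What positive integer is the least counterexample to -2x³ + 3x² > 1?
Testing positive integers:
x = 1: LHS = -2·1³ + 3·1² = 1; 1 > 1 — FAILS  ← smallest positive counterexample

Answer: x = 1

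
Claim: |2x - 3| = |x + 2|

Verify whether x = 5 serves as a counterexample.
Substitute x = 5 into the relation:
x = 5: LHS = |2·5 - 3| = |7| = 7, RHS = |5 + 2| = |7| = 7; 7 = 7 — holds

The claim holds here, so x = 5 is not a counterexample. (A counterexample exists elsewhere, e.g. x = 0.)

Answer: No, x = 5 is not a counterexample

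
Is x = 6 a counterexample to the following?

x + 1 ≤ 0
Substitute x = 6 into the relation:
x = 6: LHS = 6 + 1 = 7; 7 ≤ 0 — FAILS

Since the claim fails at x = 6, this value is a counterexample.

Answer: Yes, x = 6 is a counterexample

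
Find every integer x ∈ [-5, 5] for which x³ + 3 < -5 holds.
Holds for: {-5, -4, -3}
Fails for: {-2, -1, 0, 1, 2, 3, 4, 5}

Answer: {-5, -4, -3}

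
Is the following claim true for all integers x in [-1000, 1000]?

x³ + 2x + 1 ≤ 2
The claim fails at x = 1:
x = 1: LHS = 1³ + 2·1 + 1 = 4; 4 ≤ 2 — FAILS

Because a single integer refutes it, the statement is false.

Answer: False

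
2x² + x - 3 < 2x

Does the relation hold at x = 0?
x = 0: LHS = 2·0² + 0 - 3 = -3, RHS = 2·0 = 0; -3 < 0 — holds

The relation is satisfied at x = 0.

Answer: Yes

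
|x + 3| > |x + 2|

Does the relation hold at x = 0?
x = 0: LHS = |0 + 3| = |3| = 3, RHS = |0 + 2| = |2| = 2; 3 > 2 — holds

The relation is satisfied at x = 0.

Answer: Yes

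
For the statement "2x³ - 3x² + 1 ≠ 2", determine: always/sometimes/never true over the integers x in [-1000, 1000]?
Track d = LHS − RHS over the integers in [-1000, 1000]. Equality would need d = 0, but d changes sign only between consecutive integers, jumping over 0:
x = 1: LHS = 2·1³ - 3·1² + 1 = 0; 0 ≠ 2 — holds  (d = -2)
x = 2: LHS = 2·2³ - 3·2² + 1 = 5; 5 ≠ 2 — holds  (d = 3)
Away from these crossings d keeps a constant sign, and checking every integer in [-1000, 1000] confirms d ≠ 0 throughout. Hence the two sides are never equal, so the relation holds for every integer in [-1000, 1000].

No counterexample exists.

Answer: Always true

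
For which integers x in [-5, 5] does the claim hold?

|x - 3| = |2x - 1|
Holds for: {-2}
Fails for: {-5, -4, -3, -1, 0, 1, 2, 3, 4, 5}

Answer: {-2}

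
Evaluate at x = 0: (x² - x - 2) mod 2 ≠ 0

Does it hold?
x = 0: LHS = (0² - 0 - 2) mod 2 = (-2) mod 2 = 0; 0 ≠ 0 — FAILS

The relation fails at x = 0, so x = 0 is a counterexample.

Answer: No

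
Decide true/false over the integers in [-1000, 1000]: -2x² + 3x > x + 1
The claim fails at x = 0:
x = 0: LHS = -2·0² + 3·0 = 0, RHS = 0 + 1 = 1; 0 > 1 — FAILS

Because a single integer refutes it, the statement is false.

Answer: False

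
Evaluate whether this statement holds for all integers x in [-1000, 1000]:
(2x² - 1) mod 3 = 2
The claim fails at x = 1:
x = 1: LHS = (2·1² - 1) mod 3 = 1 mod 3 = 1; 1 = 2 — FAILS

Because a single integer refutes it, the statement is false.

Answer: False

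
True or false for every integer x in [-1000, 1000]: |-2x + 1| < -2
The claim fails at x = 0:
x = 0: LHS = |-2·0 + 1| = |1| = 1; 1 < -2 — FAILS

Because a single integer refutes it, the statement is false.

Answer: False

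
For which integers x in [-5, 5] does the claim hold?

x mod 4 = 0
Holds for: {-4, 0, 4}
Fails for: {-5, -3, -2, -1, 1, 2, 3, 5}

Answer: {-4, 0, 4}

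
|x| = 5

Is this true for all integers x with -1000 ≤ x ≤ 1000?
The claim fails at x = 0:
x = 0: LHS = |0| = 0; 0 = 5 — FAILS

Because a single integer refutes it, the statement is false.

Answer: False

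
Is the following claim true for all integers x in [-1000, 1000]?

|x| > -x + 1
The claim fails at x = 0:
x = 0: LHS = |0| = 0, RHS = -0 + 1 = 1; 0 > 1 — FAILS

Because a single integer refutes it, the statement is false.

Answer: False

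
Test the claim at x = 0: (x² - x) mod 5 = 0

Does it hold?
x = 0: LHS = (0² - 0) mod 5 = 0 mod 5 = 0; 0 = 0 — holds

The relation is satisfied at x = 0.

Answer: Yes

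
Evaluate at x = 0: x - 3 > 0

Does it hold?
x = 0: LHS = 0 - 3 = -3; -3 > 0 — FAILS

The relation fails at x = 0, so x = 0 is a counterexample.

Answer: No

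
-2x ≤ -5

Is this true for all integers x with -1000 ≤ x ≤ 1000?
The claim fails at x = 0:
x = 0: LHS = -2·0 = 0; 0 ≤ -5 — FAILS

Because a single integer refutes it, the statement is false.

Answer: False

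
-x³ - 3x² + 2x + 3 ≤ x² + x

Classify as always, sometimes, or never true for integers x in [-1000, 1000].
Holds at x = 1: LHS = -1³ - 3·1² + 2·1 + 3 = 1, RHS = 1² + 1 = 2; 1 ≤ 2 — holds
Fails at x = 0: LHS = -0³ - 3·0² + 2·0 + 3 = 3, RHS = 0² + 0 = 0; 3 ≤ 0 — FAILS
It is satisfied by some integers in the range but not all.

Answer: Sometimes true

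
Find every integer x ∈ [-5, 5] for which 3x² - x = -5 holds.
Over all integers in [-5, 5], LHS − RHS is always positive; it is smallest at x = 0, where it equals 5:
x = 0: LHS = 3·0² - 0 = 0; 0 = -5 — FAILS
At the ends of the range:
x = -5: LHS = 3·(-5)² - (-5) = 80; 80 = -5 — FAILS
x = 5: LHS = 3·5² - 5 = 70; 70 = -5 — FAILS
Hence LHS − RHS is never 0, i.e. the two sides are never equal, so the claimed relation (=) fails for every integer in [-5, 5].

Answer: None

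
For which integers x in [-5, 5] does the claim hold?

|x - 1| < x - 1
Over all integers in [-5, 5], LHS − RHS is smallest at x = 1, where it equals 0:
x = 1: LHS = |1 - 1| = |0| = 0, RHS = 1 - 1 = 0; 0 < 0 — FAILS
At the ends of the range:
x = -5: LHS = |(-5) - 1| = |-6| = 6, RHS = (-5) - 1 = -6; 6 < -6 — FAILS
x = 5: LHS = |5 - 1| = |4| = 4, RHS = 5 - 1 = 4; 4 < 4 — FAILS
Hence LHS − RHS is never negative, i.e. LHS ≥ RHS throughout, so the claimed relation (<) fails for every integer in [-5, 5].

Answer: None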